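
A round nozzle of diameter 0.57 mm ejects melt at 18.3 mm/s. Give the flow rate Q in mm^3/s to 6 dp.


A = pi*(0.57/2)^2 = 0.25517586 mm^2
Q = 0.25517586 * 18.3 = 4.669718 mm^3/s


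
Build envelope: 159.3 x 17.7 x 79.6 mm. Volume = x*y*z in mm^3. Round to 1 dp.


V = 159.3 * 17.7 * 79.6 = 224441.0 mm^3


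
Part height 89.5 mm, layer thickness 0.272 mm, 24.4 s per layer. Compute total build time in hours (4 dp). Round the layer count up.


Layers = ceil(89.5/0.272) = 330
t = 330 * 24.4 / 3600 = 2.2367 hrs


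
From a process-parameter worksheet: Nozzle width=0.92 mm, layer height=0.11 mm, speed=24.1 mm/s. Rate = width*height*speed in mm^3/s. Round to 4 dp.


Rate = 0.92 * 0.11 * 24.1 = 2.4389 mm^3/s


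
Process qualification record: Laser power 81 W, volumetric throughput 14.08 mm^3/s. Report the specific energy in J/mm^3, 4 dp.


SE = 81 / 14.08 = 5.7528 J/mm^3


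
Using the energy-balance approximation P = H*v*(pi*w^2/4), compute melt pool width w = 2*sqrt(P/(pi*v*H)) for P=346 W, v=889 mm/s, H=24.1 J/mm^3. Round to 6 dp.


w = 2*sqrt(346/(pi*889*24.1)) = 0.143395 mm


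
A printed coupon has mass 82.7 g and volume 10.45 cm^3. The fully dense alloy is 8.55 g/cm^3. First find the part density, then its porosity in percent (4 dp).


rho_part = 82.7 / 10.45 = 7.9138756 g/cm^3
Porosity = (1 - 7.9138756/8.55)*100 = 7.4401 %


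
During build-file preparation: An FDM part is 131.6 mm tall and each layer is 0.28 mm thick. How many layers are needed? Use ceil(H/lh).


Layers = ceil(131.6/0.28) = 470


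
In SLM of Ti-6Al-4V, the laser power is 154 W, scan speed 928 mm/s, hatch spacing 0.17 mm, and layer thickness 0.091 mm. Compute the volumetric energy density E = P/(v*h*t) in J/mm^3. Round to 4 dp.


E = 154 / (928*0.17*0.091) = 10.7271 J/mm^3


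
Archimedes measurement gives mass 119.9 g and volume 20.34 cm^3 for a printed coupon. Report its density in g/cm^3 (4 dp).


rho = 119.9 / 20.34 = 5.8948 g/cm^3


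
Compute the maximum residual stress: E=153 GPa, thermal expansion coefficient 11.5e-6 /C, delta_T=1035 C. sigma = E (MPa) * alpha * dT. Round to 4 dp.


sigma = 153*1000 * 11.5e-6 * 1035 = 1821.0825 MPa


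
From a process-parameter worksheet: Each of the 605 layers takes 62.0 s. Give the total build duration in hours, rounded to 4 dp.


t = 605 * 62.0 / 3600 = 10.4194 hrs


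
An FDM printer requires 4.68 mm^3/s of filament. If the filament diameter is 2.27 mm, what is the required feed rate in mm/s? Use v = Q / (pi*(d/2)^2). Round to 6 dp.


A = pi*(2.27/2)^2 = 4.047078
v = 4.68 / 4.047078 = 1.15639 mm/s


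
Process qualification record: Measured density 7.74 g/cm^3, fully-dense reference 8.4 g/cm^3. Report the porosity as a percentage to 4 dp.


Porosity = (1-7.74/8.4)*100 = 7.8571 %


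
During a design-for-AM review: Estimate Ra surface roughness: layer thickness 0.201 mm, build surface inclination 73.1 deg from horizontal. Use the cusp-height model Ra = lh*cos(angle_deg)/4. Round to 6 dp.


Ra = 0.201 * cos(73.1) / 4 = 0.014608 mm


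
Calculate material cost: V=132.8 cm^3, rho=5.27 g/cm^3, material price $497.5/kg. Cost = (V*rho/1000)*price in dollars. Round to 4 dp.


Mass = 132.8*5.27/1000 = 0.699856 kg
Cost = 0.699856 * 497.5 = 348.1784 $


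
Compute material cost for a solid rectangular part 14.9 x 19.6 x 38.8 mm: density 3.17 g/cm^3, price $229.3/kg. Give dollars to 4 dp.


V = 14.9 * 19.6 * 38.8 = 11331.152 mm^3 = 11.331152 cm^3
Mass = 11.331152 * 3.17 / 1000 = 0.03591975 kg
Cost = 0.03591975 * 229.3 = 8.2364 $


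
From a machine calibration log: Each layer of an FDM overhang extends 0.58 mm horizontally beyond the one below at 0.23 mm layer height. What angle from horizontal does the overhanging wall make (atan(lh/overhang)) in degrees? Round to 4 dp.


angle = atan(0.23/0.58) = 21.6309 degrees


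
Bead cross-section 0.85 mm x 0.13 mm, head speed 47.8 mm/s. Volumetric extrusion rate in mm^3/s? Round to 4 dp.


Rate = 0.85 * 0.13 * 47.8 = 5.2819 mm^3/s


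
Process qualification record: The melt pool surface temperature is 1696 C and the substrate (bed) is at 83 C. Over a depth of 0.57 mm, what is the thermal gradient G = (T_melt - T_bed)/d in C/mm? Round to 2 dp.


G = (1696-83)/0.57 = 2829.82 C/mm


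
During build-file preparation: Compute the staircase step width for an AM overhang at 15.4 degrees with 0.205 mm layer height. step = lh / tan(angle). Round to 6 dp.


step = 0.205 / tan(15.4) = 0.744248 mm


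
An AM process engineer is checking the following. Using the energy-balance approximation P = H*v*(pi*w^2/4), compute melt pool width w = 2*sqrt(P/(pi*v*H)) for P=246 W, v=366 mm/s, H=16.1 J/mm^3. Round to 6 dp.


w = 2*sqrt(246/(pi*366*16.1)) = 0.230552 mm


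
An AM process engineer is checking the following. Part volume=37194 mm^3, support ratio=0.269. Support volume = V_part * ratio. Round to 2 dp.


V_support = 37194 * 0.269 = 10005.19 mm^3


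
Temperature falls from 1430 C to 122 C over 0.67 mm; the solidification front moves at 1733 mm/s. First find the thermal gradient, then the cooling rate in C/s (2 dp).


G = (1430-122)/0.67 = 1952.23880597 C/mm
CR = 1952.23880597 * 1733 = 3383229.85 C/s


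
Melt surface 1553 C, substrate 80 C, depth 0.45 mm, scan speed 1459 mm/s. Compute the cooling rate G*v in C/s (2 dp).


G = (1553-80)/0.45 = 3273.33333333 C/mm
CR = 3273.33333333 * 1459 = 4775793.33 C/s


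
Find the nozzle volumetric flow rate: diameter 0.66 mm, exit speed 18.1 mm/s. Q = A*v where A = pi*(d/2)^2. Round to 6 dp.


A = pi*(0.66/2)^2 = 0.34211944 mm^2
Q = 0.34211944 * 18.1 = 6.192362 mm^3/s


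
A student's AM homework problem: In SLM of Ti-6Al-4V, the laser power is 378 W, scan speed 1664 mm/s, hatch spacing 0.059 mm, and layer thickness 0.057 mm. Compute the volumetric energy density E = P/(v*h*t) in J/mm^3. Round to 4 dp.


E = 378 / (1664*0.059*0.057) = 67.5479 J/mm^3


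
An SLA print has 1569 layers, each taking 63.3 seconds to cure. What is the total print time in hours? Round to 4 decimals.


t = 1569 * 63.3 / 3600 = 27.5883 hrs


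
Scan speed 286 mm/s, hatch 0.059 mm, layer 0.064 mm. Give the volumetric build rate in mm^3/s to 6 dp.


Rate = 286 * 0.059 * 0.064 = 1.079936 mm^3/s


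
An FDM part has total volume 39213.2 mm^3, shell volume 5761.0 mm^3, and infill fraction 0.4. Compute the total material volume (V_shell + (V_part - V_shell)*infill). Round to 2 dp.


V_infill = (39213.2 - 5761.0) * 0.4 = 13380.88
V_total = 5761.0 + 13380.88 = 19141.88 mm^3


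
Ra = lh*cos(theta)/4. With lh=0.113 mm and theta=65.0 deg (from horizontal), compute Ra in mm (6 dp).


Ra = 0.113 * cos(65.0) / 4 = 0.011939 mm


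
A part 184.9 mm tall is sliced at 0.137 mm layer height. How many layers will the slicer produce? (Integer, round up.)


Layers = ceil(184.9/0.137) = 1350


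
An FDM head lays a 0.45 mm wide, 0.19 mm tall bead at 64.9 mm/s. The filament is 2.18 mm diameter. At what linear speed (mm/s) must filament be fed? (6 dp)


Q = 0.45 * 0.19 * 64.9 = 5.54895 mm^3/s
A_fil = pi*(2.18/2)^2 = 3.73252623 mm^2
v_feed = 5.54895 / 3.73252623 = 1.486647 mm/s


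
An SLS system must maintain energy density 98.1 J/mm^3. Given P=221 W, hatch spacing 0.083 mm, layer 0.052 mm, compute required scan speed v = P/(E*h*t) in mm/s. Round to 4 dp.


v = 221 / (98.1*0.083*0.052) = 521.9655 mm/s


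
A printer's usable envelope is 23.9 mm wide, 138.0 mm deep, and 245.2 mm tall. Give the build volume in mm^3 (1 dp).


V = 23.9 * 138.0 * 245.2 = 808718.6 mm^3


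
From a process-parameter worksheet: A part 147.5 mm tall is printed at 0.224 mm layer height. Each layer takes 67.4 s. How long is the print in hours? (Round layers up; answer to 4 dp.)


Layers = ceil(147.5/0.224) = 659
t = 659 * 67.4 / 3600 = 12.3379 hrs


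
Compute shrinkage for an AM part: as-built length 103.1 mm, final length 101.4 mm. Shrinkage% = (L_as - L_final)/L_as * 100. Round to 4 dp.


Shrinkage = ((103.1-101.4)/103.1)*100 = 1.6489 %


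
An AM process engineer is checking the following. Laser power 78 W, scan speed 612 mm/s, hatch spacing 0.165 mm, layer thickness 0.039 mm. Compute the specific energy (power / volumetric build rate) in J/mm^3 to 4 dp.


Build rate = 612 * 0.165 * 0.039 = 3.93822 mm^3/s
SE = 78 / 3.93822 = 19.8059 J/mm^3


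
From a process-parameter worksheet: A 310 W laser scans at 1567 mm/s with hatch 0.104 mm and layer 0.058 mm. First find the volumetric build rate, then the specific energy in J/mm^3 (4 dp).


Build rate = 1567 * 0.104 * 0.058 = 9.452144 mm^3/s
SE = 310 / 9.452144 = 32.7968 J/mm^3


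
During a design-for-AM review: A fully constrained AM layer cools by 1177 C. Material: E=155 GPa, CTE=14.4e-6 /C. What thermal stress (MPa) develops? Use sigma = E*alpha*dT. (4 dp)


sigma = 155*1000 * 14.4e-6 * 1177 = 2627.064 MPa


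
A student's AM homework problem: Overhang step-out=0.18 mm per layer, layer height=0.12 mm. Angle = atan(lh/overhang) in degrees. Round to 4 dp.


angle = atan(0.12/0.18) = 33.6901 degrees


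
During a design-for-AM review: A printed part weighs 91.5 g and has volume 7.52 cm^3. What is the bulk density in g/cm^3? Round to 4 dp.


rho = 91.5 / 7.52 = 12.1676 g/cm^3


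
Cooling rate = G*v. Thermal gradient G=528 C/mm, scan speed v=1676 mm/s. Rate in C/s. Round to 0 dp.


CR = 528 * 1676 = 884928 C/s


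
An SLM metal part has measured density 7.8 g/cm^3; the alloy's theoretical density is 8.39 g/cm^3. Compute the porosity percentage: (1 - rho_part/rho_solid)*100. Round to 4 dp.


Porosity = (1-7.8/8.39)*100 = 7.0322 %


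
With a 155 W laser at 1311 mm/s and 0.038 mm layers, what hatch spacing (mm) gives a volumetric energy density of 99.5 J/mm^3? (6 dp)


h = 155 / (99.5*1311*0.038) = 0.03127 mm


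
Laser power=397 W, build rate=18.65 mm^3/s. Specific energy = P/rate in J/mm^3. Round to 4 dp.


SE = 397 / 18.65 = 21.2869 J/mm^3


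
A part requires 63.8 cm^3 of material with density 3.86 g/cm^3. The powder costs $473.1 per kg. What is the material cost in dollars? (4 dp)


Mass = 63.8*3.86/1000 = 0.246268 kg
Cost = 0.246268 * 473.1 = 116.5094 $


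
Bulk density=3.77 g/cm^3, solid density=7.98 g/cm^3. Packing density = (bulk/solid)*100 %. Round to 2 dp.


Packing = (3.77/7.98)*100 = 47.24 %


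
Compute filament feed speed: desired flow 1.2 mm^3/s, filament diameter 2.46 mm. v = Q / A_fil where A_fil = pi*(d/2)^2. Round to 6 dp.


A = pi*(2.46/2)^2 = 4.752916
v = 1.2 / 4.752916 = 0.252477 mm/s


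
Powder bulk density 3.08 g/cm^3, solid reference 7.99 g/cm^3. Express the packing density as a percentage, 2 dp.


Packing = (3.08/7.99)*100 = 38.55 %


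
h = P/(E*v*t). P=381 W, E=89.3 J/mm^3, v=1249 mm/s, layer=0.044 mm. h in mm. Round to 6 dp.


h = 381 / (89.3*1249*0.044) = 0.077635 mm


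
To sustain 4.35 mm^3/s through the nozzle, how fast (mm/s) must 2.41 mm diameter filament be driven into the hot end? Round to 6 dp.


A = pi*(2.41/2)^2 = 4.561671
v = 4.35 / 4.561671 = 0.953598 mm/s


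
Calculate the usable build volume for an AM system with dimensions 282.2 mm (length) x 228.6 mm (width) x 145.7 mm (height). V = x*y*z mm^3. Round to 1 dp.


V = 282.2 * 228.6 * 145.7 = 9399241.0 mm^3


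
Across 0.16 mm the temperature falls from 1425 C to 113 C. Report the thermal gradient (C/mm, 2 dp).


G = (1425-113)/0.16 = 8200.0 C/mm


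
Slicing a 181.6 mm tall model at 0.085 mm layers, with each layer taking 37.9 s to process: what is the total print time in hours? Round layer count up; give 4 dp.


Layers = ceil(181.6/0.085) = 2137
t = 2137 * 37.9 / 3600 = 22.4979 hrs


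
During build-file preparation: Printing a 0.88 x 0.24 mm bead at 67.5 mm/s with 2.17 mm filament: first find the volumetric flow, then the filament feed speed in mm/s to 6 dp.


Q = 0.88 * 0.24 * 67.5 = 14.256 mm^3/s
A_fil = pi*(2.17/2)^2 = 3.69836141 mm^2
v_feed = 14.256 / 3.69836141 = 3.85468 mm/s


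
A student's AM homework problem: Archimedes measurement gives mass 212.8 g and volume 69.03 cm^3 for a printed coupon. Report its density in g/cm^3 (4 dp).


rho = 212.8 / 69.03 = 3.0827 g/cm^3


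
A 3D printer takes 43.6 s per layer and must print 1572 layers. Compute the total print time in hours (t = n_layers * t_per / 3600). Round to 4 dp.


t = 1572 * 43.6 / 3600 = 19.0387 hrs


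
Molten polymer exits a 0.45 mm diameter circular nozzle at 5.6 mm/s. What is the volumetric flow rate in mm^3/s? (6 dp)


A = pi*(0.45/2)^2 = 0.15904313 mm^2
Q = 0.15904313 * 5.6 = 0.890642 mm^3/s


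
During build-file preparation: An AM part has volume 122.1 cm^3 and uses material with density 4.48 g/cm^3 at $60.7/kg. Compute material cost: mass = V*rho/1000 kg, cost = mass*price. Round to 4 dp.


Mass = 122.1*4.48/1000 = 0.547008 kg
Cost = 0.547008 * 60.7 = 33.2034 $


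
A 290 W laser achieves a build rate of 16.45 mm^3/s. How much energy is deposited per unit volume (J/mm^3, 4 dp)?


SE = 290 / 16.45 = 17.6292 J/mm^3


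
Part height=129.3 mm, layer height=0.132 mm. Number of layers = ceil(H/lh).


Layers = ceil(129.3/0.132) = 980


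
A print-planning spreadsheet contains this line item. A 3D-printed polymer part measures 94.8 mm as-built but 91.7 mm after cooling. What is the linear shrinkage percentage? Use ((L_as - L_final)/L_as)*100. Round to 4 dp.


Shrinkage = ((94.8-91.7)/94.8)*100 = 3.27 %


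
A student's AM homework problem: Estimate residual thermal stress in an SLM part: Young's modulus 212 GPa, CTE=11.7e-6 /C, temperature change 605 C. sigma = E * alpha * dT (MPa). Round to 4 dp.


sigma = 212*1000 * 11.7e-6 * 605 = 1500.642 MPa


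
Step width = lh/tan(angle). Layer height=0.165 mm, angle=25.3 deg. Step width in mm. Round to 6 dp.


step = 0.165 / tan(25.3) = 0.34906 mm


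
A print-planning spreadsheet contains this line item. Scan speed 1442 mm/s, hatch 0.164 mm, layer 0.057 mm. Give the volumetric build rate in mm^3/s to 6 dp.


Rate = 1442 * 0.164 * 0.057 = 13.479816 mm^3/s


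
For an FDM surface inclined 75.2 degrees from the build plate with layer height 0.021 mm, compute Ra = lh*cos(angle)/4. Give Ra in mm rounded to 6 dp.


Ra = 0.021 * cos(75.2) / 4 = 0.001341 mm


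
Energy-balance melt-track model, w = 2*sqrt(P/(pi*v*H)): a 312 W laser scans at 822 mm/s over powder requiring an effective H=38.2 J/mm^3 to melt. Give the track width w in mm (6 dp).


w = 2*sqrt(312/(pi*822*38.2)) = 0.112477 mm


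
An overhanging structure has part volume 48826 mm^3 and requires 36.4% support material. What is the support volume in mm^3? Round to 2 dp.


V_support = 48826 * 0.364 = 17772.66 mm^3


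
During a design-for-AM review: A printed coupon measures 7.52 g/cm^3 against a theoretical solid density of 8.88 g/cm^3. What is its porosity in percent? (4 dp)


Porosity = (1-7.52/8.88)*100 = 15.3153 %


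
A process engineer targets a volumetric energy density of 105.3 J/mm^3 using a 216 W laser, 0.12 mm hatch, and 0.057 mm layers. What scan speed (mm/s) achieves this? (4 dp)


v = 216 / (105.3*0.12*0.057) = 299.895 mm/s


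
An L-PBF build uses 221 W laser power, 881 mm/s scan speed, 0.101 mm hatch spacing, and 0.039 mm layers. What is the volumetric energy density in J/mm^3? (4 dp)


E = 221 / (881*0.101*0.039) = 63.684 J/mm^3


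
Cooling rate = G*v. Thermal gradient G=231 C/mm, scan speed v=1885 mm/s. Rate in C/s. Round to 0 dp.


CR = 231 * 1885 = 435435 C/s


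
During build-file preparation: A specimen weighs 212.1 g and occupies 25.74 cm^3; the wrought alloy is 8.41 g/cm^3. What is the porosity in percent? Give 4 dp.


rho_part = 212.1 / 25.74 = 8.24009324 g/cm^3
Porosity = (1 - 8.24009324/8.41)*100 = 2.0203 %


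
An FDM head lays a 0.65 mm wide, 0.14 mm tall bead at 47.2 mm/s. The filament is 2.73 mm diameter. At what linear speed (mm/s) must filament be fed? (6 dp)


Q = 0.65 * 0.14 * 47.2 = 4.2952 mm^3/s
A_fil = pi*(2.73/2)^2 = 5.85349397 mm^2
v_feed = 4.2952 / 5.85349397 = 0.733784 mm/s


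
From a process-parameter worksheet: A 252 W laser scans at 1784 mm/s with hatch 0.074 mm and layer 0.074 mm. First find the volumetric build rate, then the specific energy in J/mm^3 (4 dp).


Build rate = 1784 * 0.074 * 0.074 = 9.769184 mm^3/s
SE = 252 / 9.769184 = 25.7954 J/mm^3


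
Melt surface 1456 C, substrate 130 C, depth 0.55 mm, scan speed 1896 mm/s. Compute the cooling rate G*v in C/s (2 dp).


G = (1456-130)/0.55 = 2410.90909091 C/mm
CR = 2410.90909091 * 1896 = 4571083.64 C/s


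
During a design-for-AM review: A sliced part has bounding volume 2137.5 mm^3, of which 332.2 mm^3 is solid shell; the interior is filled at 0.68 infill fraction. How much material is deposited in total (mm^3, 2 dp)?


V_infill = (2137.5 - 332.2) * 0.68 = 1227.6
V_total = 332.2 + 1227.6 = 1559.8 mm^3


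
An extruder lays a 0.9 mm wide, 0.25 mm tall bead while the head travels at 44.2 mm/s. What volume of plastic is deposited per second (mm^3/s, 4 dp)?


Rate = 0.9 * 0.25 * 44.2 = 9.945 mm^3/s


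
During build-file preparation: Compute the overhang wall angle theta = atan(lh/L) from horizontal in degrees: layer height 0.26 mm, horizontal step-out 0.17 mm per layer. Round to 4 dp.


angle = atan(0.26/0.17) = 56.8215 degrees


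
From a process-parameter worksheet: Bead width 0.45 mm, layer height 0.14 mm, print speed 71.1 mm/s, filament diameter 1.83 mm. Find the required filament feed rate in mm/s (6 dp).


Q = 0.45 * 0.14 * 71.1 = 4.4793 mm^3/s
A_fil = pi*(1.83/2)^2 = 2.63021991 mm^2
v_feed = 4.4793 / 2.63021991 = 1.703013 mm/s


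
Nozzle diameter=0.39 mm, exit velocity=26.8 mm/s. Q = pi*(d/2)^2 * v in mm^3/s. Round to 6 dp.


A = pi*(0.39/2)^2 = 0.11945906 mm^2
Q = 0.11945906 * 26.8 = 3.201503 mm^3/s


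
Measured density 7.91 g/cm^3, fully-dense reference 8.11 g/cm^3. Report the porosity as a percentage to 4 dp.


Porosity = (1-7.91/8.11)*100 = 2.4661 %


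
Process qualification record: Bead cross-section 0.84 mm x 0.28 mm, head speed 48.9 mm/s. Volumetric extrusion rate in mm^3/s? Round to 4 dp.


Rate = 0.84 * 0.28 * 48.9 = 11.5013 mm^3/s


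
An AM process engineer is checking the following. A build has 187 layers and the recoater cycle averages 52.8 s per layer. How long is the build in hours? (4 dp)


t = 187 * 52.8 / 3600 = 2.7427 hrs


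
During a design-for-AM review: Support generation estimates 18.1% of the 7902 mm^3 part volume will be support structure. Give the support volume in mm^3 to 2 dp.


V_support = 7902 * 0.181 = 1430.26 mm^3


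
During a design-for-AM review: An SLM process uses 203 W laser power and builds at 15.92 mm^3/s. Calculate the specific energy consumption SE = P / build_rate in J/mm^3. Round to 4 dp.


SE = 203 / 15.92 = 12.7513 J/mm^3


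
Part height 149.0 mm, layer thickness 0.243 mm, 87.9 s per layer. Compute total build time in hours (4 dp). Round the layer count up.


Layers = ceil(149.0/0.243) = 614
t = 614 * 87.9 / 3600 = 14.9918 hrs


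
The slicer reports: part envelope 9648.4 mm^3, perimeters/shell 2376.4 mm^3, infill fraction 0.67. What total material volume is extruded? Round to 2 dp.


V_infill = (9648.4 - 2376.4) * 0.67 = 4872.24
V_total = 2376.4 + 4872.24 = 7248.64 mm^3


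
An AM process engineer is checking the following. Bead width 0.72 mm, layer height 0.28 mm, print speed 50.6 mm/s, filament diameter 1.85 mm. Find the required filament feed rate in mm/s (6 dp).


Q = 0.72 * 0.28 * 50.6 = 10.20096 mm^3/s
A_fil = pi*(1.85/2)^2 = 2.68802521 mm^2
v_feed = 10.20096 / 2.68802521 = 3.794964 mm/s


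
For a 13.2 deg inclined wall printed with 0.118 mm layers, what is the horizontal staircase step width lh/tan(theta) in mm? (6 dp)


step = 0.118 / tan(13.2) = 0.503096 mm


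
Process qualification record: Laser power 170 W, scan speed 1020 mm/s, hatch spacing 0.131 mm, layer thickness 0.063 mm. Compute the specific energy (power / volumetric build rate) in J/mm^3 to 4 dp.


Build rate = 1020 * 0.131 * 0.063 = 8.41806 mm^3/s
SE = 170 / 8.41806 = 20.1947 J/mm^3


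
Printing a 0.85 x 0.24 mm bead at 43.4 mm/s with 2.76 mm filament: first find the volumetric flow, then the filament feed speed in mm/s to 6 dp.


Q = 0.85 * 0.24 * 43.4 = 8.8536 mm^3/s
A_fil = pi*(2.76/2)^2 = 5.98284905 mm^2
v_feed = 8.8536 / 5.98284905 = 1.47983 mm/s


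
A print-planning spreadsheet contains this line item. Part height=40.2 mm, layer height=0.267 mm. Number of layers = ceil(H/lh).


Layers = ceil(40.2/0.267) = 151


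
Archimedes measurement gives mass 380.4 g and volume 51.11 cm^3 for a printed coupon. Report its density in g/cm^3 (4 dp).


rho = 380.4 / 51.11 = 7.4428 g/cm^3


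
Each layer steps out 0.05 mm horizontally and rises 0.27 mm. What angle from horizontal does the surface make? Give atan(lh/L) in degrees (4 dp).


angle = atan(0.27/0.05) = 79.5085 degrees


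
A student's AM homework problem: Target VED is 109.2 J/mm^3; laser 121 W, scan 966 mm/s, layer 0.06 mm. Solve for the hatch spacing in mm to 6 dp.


h = 121 / (109.2*966*0.06) = 0.019118 mm


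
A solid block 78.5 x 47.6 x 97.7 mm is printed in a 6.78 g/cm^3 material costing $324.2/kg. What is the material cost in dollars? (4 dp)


V = 78.5 * 47.6 * 97.7 = 365065.82 mm^3 = 365.06582 cm^3
Mass = 365.06582 * 6.78 / 1000 = 2.47514626 kg
Cost = 2.47514626 * 324.2 = 802.4424 $


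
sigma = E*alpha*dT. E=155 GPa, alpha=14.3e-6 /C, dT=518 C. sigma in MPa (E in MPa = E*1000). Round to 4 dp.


sigma = 155*1000 * 14.3e-6 * 518 = 1148.147 MPa


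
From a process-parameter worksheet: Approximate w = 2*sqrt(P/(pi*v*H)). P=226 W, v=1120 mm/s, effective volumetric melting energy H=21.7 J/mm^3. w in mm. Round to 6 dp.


w = 2*sqrt(226/(pi*1120*21.7)) = 0.10881 mm


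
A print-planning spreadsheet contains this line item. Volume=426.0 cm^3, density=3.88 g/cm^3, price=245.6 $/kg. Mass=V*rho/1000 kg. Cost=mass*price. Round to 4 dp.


Mass = 426.0*3.88/1000 = 1.65288 kg
Cost = 1.65288 * 245.6 = 405.9473 $


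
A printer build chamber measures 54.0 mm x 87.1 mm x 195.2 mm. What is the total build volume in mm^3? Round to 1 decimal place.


V = 54.0 * 87.1 * 195.2 = 918103.7 mm^3


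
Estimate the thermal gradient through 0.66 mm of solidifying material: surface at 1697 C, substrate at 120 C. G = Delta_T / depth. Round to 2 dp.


G = (1697-120)/0.66 = 2389.39 C/mm


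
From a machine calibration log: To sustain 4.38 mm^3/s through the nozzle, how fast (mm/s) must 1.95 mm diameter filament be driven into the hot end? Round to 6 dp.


A = pi*(1.95/2)^2 = 2.986477
v = 4.38 / 2.986477 = 1.466611 mm/s


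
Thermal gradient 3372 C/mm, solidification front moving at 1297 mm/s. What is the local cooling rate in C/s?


CR = 3372 * 1297 = 4373484 C/s


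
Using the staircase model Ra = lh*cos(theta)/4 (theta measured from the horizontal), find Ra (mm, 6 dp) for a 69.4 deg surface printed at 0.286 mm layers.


Ra = 0.286 * cos(69.4) / 4 = 0.025157 mm


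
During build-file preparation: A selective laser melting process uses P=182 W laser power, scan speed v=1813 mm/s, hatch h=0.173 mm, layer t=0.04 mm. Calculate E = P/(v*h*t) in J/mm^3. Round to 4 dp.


E = 182 / (1813*0.173*0.04) = 14.5067 J/mm^3


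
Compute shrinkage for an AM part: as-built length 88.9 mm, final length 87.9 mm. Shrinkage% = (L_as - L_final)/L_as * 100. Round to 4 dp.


Shrinkage = ((88.9-87.9)/88.9)*100 = 1.1249 %


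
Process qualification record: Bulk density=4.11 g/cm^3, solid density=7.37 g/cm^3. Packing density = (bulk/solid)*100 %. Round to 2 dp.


Packing = (4.11/7.37)*100 = 55.77 %


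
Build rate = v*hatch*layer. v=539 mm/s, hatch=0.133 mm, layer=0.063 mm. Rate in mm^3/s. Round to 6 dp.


Rate = 539 * 0.133 * 0.063 = 4.516281 mm^3/s


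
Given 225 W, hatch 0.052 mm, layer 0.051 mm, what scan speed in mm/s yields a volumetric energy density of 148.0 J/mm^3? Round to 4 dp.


v = 225 / (148.0*0.052*0.051) = 573.2542 mm/s


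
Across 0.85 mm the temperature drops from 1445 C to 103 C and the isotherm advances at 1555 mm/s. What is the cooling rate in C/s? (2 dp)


G = (1445-103)/0.85 = 1578.82352941 C/mm
CR = 1578.82352941 * 1555 = 2455070.59 C/s


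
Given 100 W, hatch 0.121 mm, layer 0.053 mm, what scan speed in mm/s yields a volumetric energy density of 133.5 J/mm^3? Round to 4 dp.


v = 100 / (133.5*0.121*0.053) = 116.8039 mm/s


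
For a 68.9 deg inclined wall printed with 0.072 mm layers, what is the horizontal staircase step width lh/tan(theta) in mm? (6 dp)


step = 0.072 / tan(68.9) = 0.027782 mm


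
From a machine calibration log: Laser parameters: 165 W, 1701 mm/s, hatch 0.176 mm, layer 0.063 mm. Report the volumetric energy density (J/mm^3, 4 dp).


E = 165 / (1701*0.176*0.063) = 8.7484 J/mm^3


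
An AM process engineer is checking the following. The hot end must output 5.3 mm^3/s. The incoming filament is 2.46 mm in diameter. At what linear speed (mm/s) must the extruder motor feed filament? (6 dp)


A = pi*(2.46/2)^2 = 4.752916
v = 5.3 / 4.752916 = 1.115105 mm/s


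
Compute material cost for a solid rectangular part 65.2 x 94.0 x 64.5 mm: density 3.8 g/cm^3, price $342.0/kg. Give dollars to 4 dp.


V = 65.2 * 94.0 * 64.5 = 395307.6 mm^3 = 395.3076 cm^3
Mass = 395.3076 * 3.8 / 1000 = 1.50216888 kg
Cost = 1.50216888 * 342.0 = 513.7418 $


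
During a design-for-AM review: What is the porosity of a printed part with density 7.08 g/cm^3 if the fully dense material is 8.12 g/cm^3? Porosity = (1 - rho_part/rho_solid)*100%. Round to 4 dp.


Porosity = (1-7.08/8.12)*100 = 12.8079 %


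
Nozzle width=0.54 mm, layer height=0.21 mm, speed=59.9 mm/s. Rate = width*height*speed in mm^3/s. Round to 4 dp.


Rate = 0.54 * 0.21 * 59.9 = 6.7927 mm^3/s


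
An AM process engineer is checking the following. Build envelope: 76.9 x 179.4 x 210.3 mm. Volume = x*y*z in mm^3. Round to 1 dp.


V = 76.9 * 179.4 * 210.3 = 2901269.4 mm^3


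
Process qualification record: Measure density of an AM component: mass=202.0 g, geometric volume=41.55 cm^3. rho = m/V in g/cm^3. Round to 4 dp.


rho = 202.0 / 41.55 = 4.8616 g/cm^3


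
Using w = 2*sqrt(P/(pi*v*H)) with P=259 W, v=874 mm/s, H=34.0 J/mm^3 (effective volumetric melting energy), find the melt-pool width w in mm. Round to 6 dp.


w = 2*sqrt(259/(pi*874*34.0)) = 0.105344 mm


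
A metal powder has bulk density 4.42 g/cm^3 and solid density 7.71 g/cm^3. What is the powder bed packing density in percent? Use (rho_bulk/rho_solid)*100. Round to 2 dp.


Packing = (4.42/7.71)*100 = 57.33 %


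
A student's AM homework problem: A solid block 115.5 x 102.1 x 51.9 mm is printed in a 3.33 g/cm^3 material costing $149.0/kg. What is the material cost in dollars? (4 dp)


V = 115.5 * 102.1 * 51.9 = 612033.345 mm^3 = 612.033345 cm^3
Mass = 612.033345 * 3.33 / 1000 = 2.03807104 kg
Cost = 2.03807104 * 149.0 = 303.6726 $


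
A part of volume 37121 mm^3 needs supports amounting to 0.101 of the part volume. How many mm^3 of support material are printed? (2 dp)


V_support = 37121 * 0.101 = 3749.22 mm^3


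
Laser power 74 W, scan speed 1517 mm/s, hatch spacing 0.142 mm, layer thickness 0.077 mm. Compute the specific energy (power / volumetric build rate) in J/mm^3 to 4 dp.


Build rate = 1517 * 0.142 * 0.077 = 16.586878 mm^3/s
SE = 74 / 16.586878 = 4.4614 J/mm^3


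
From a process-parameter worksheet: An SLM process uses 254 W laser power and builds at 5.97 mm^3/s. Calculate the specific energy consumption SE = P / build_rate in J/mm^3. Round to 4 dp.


SE = 254 / 5.97 = 42.5461 J/mm^3


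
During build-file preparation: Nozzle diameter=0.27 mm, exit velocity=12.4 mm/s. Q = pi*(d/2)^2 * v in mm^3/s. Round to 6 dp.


A = pi*(0.27/2)^2 = 0.05725553 mm^2
Q = 0.05725553 * 12.4 = 0.709969 mm^3/s


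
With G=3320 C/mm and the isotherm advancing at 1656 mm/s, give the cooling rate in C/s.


CR = 3320 * 1656 = 5497920 C/s


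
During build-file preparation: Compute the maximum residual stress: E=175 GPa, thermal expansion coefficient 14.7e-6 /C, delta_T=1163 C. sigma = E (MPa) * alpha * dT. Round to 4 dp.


sigma = 175*1000 * 14.7e-6 * 1163 = 2991.8175 MPa


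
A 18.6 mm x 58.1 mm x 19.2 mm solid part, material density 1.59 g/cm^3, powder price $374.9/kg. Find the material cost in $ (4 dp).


V = 18.6 * 58.1 * 19.2 = 20748.672 mm^3 = 20.748672 cm^3
Mass = 20.748672 * 1.59 / 1000 = 0.03299039 kg
Cost = 0.03299039 * 374.9 = 12.3681 $


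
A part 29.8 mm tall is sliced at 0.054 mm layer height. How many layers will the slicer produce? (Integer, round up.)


Layers = ceil(29.8/0.054) = 552


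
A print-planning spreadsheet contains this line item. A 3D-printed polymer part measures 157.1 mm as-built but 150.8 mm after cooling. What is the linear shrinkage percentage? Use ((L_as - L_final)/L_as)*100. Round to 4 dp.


Shrinkage = ((157.1-150.8)/157.1)*100 = 4.0102 %


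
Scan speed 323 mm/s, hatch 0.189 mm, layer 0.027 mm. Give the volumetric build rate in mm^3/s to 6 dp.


Rate = 323 * 0.189 * 0.027 = 1.648269 mm^3/s


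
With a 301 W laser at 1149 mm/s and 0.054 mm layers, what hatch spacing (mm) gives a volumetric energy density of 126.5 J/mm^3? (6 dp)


h = 301 / (126.5*1149*0.054) = 0.03835 mm


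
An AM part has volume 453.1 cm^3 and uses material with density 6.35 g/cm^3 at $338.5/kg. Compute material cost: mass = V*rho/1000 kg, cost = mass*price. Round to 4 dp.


Mass = 453.1*6.35/1000 = 2.877185 kg
Cost = 2.877185 * 338.5 = 973.9271 $


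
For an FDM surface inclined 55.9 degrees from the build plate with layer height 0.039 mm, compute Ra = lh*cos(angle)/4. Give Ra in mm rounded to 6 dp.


Ra = 0.039 * cos(55.9) / 4 = 0.005466 mm


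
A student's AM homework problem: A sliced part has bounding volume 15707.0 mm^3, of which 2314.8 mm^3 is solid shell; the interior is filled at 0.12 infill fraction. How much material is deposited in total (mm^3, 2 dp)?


V_infill = (15707.0 - 2314.8) * 0.12 = 1607.06
V_total = 2314.8 + 1607.06 = 3921.86 mm^3


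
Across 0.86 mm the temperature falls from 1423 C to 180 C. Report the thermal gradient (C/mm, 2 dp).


G = (1423-180)/0.86 = 1445.35 C/mm


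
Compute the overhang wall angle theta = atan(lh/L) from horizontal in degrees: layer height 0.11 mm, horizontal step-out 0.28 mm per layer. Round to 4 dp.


angle = atan(0.11/0.28) = 21.4477 degrees


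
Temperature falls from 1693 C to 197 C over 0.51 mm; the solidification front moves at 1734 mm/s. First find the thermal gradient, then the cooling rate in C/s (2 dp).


G = (1693-197)/0.51 = 2933.33333333 C/mm
CR = 2933.33333333 * 1734 = 5086400.0 C/s


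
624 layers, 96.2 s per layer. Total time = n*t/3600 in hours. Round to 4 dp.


t = 624 * 96.2 / 3600 = 16.6747 hrs


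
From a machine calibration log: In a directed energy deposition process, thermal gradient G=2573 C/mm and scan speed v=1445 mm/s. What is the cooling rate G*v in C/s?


CR = 2573 * 1445 = 3717985 C/s


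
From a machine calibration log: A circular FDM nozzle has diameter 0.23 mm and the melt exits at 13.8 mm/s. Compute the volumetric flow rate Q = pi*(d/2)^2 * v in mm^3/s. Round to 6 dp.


A = pi*(0.23/2)^2 = 0.04154756 mm^2
Q = 0.04154756 * 13.8 = 0.573356 mm^3/s


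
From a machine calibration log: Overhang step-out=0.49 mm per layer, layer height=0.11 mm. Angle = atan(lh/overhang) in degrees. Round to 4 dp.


angle = atan(0.11/0.49) = 12.6526 degrees


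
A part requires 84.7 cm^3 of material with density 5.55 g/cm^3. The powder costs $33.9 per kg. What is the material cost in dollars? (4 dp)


Mass = 84.7*5.55/1000 = 0.470085 kg
Cost = 0.470085 * 33.9 = 15.9359 $


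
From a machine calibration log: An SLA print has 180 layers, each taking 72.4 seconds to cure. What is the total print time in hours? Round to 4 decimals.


t = 180 * 72.4 / 3600 = 3.62 hrs


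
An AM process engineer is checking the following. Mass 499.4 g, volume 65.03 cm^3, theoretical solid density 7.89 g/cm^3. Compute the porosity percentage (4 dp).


rho_part = 499.4 / 65.03 = 7.67953252 g/cm^3
Porosity = (1 - 7.67953252/7.89)*100 = 2.6675 %


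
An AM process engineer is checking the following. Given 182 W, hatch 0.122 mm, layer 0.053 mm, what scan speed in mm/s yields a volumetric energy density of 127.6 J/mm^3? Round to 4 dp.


v = 182 / (127.6*0.122*0.053) = 220.5896 mm/s


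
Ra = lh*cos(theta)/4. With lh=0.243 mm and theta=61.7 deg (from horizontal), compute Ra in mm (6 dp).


Ra = 0.243 * cos(61.7) / 4 = 0.028801 mm


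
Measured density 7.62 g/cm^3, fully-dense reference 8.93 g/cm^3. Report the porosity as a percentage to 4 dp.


Porosity = (1-7.62/8.93)*100 = 14.6697 %


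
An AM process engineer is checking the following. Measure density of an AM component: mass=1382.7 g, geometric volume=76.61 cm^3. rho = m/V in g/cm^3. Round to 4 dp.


rho = 1382.7 / 76.61 = 18.0486 g/cm^3


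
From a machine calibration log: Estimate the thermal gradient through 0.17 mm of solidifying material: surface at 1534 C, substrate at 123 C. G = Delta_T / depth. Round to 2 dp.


G = (1534-123)/0.17 = 8300.0 C/mm


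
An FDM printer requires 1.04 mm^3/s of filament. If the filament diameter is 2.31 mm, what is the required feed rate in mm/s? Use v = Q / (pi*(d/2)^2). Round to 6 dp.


A = pi*(2.31/2)^2 = 4.190963
v = 1.04 / 4.190963 = 0.248153 mm/s


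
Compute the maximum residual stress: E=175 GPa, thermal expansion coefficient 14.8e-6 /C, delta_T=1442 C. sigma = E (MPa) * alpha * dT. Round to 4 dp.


sigma = 175*1000 * 14.8e-6 * 1442 = 3734.78 MPa


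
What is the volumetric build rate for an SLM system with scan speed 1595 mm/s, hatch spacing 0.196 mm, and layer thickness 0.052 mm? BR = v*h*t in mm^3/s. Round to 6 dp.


Rate = 1595 * 0.196 * 0.052 = 16.25624 mm^3/s


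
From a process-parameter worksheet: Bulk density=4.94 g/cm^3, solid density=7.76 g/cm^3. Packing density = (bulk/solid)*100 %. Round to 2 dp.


Packing = (4.94/7.76)*100 = 63.66 %


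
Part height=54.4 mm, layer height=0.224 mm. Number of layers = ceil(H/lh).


Layers = ceil(54.4/0.224) = 243


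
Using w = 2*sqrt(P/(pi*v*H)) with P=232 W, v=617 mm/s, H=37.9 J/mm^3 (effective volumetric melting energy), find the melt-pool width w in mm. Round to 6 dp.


w = 2*sqrt(232/(pi*617*37.9)) = 0.112392 mm


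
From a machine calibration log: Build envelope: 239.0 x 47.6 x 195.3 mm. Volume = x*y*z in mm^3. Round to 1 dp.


V = 239.0 * 47.6 * 195.3 = 2221810.9 mm^3


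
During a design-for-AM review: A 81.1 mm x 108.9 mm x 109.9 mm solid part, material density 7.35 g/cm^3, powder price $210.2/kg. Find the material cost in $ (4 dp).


V = 81.1 * 108.9 * 109.9 = 970613.721 mm^3 = 970.613721 cm^3
Mass = 970.613721 * 7.35 / 1000 = 7.13401085 kg
Cost = 7.13401085 * 210.2 = 1499.5691 $


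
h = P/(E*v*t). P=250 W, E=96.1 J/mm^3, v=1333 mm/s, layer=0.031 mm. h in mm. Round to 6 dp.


h = 250 / (96.1*1333*0.031) = 0.062954 mm


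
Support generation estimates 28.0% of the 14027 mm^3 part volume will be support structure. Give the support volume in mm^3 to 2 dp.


V_support = 14027 * 0.28 = 3927.56 mm^3


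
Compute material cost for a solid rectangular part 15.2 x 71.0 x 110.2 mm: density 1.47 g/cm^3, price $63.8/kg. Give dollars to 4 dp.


V = 15.2 * 71.0 * 110.2 = 118927.84 mm^3 = 118.92784 cm^3
Mass = 118.92784 * 1.47 / 1000 = 0.17482392 kg
Cost = 0.17482392 * 63.8 = 11.1538 $


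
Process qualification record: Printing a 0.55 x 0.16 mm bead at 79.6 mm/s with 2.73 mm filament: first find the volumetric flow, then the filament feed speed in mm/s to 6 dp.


Q = 0.55 * 0.16 * 79.6 = 7.0048 mm^3/s
A_fil = pi*(2.73/2)^2 = 5.85349397 mm^2
v_feed = 7.0048 / 5.85349397 = 1.196687 mm/s


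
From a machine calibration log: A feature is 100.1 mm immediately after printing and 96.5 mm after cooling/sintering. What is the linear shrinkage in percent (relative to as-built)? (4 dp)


Shrinkage = ((100.1-96.5)/100.1)*100 = 3.5964 %


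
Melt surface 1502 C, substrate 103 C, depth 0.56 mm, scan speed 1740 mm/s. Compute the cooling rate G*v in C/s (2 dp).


G = (1502-103)/0.56 = 2498.21428571 C/mm
CR = 2498.21428571 * 1740 = 4346892.86 C/s


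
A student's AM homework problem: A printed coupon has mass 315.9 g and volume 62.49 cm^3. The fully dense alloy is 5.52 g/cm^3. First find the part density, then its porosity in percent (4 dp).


rho_part = 315.9 / 62.49 = 5.05520883 g/cm^3
Porosity = (1 - 5.05520883/5.52)*100 = 8.4201 %


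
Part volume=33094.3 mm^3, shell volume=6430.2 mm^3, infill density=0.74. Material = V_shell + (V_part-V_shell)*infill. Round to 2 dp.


V_infill = (33094.3 - 6430.2) * 0.74 = 19731.43
V_total = 6430.2 + 19731.43 = 26161.63 mm^3


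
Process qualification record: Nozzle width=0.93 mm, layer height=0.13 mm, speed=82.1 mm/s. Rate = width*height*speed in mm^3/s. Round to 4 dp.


Rate = 0.93 * 0.13 * 82.1 = 9.9259 mm^3/s


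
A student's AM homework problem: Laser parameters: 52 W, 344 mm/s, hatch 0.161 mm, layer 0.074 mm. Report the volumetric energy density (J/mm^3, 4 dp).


E = 52 / (344*0.161*0.074) = 12.6878 J/mm^3


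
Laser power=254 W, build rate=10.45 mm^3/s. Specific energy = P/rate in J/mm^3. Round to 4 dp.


SE = 254 / 10.45 = 24.3062 J/mm^3


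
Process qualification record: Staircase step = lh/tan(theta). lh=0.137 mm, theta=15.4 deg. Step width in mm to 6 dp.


step = 0.137 / tan(15.4) = 0.497375 mm


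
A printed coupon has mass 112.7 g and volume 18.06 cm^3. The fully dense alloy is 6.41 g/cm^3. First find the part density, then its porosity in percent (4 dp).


rho_part = 112.7 / 18.06 = 6.24031008 g/cm^3
Porosity = (1 - 6.24031008/6.41)*100 = 2.6473 %


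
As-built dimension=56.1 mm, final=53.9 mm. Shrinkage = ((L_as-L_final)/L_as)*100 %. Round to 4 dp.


Shrinkage = ((56.1-53.9)/56.1)*100 = 3.9216 %


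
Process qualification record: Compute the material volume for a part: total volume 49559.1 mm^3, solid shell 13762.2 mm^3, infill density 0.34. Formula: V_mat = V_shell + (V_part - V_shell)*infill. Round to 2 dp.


V_infill = (49559.1 - 13762.2) * 0.34 = 12170.95
V_total = 13762.2 + 12170.95 = 25933.15 mm^3


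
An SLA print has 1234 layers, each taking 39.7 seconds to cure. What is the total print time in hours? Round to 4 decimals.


t = 1234 * 39.7 / 3600 = 13.6083 hrs


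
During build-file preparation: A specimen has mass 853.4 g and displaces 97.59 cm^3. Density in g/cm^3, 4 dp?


rho = 853.4 / 97.59 = 8.7447 g/cm^3


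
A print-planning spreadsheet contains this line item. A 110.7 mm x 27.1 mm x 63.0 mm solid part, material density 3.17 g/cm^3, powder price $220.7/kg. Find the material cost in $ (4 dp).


V = 110.7 * 27.1 * 63.0 = 188998.11 mm^3 = 188.99811 cm^3
Mass = 188.99811 * 3.17 / 1000 = 0.59912401 kg
Cost = 0.59912401 * 220.7 = 132.2267 $


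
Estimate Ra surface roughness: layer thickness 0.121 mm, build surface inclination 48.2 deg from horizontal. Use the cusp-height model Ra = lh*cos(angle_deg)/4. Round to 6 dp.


Ra = 0.121 * cos(48.2) / 4 = 0.020163 mm


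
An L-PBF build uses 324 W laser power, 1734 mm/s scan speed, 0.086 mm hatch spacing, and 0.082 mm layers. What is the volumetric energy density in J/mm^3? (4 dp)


E = 324 / (1734*0.086*0.082) = 26.4962 J/mm^3


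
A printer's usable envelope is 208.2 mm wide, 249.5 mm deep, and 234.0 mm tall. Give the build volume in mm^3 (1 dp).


V = 208.2 * 249.5 * 234.0 = 12155340.6 mm^3
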